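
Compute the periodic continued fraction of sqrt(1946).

Write x_i = (sqrt(1946) + m_i)/d_i with (m_0, d_0) = (0, 1). a_0 = floor(sqrt(1946)) = 44, since 44^2 = 1936 <= 1946 < 2025 = 45^2.
Iterate m_{i+1} = d_i*a_i - m_i, d_{i+1} = (1946 - m_{i+1}^2)/d_i, a_{i+1} = floor((a_0 + m_{i+1})/d_{i+1}):
  m_1 = 1*44 - 0 = 44, d_1 = (1946 - 44^2)/1 = 10/1 = 10, a_1 = floor((44 + 44)/10) = 8.
  m_2 = 10*8 - 44 = 36, d_2 = (1946 - 36^2)/10 = 650/10 = 65, a_2 = floor((44 + 36)/65) = 1.
  m_3 = 65*1 - 36 = 29, d_3 = (1946 - 29^2)/65 = 1105/65 = 17, a_3 = floor((44 + 29)/17) = 4.
  m_4 = 17*4 - 29 = 39, d_4 = (1946 - 39^2)/17 = 425/17 = 25, a_4 = floor((44 + 39)/25) = 3.
  m_5 = 25*3 - 39 = 36, d_5 = (1946 - 36^2)/25 = 650/25 = 26, a_5 = floor((44 + 36)/26) = 3.
  m_6 = 26*3 - 36 = 42, d_6 = (1946 - 42^2)/26 = 182/26 = 7, a_6 = floor((44 + 42)/7) = 12.
  m_7 = 7*12 - 42 = 42, d_7 = (1946 - 42^2)/7 = 182/7 = 26, a_7 = floor((44 + 42)/26) = 3.
  m_8 = 26*3 - 42 = 36, d_8 = (1946 - 36^2)/26 = 650/26 = 25, a_8 = floor((44 + 36)/25) = 3.
  m_9 = 25*3 - 36 = 39, d_9 = (1946 - 39^2)/25 = 425/25 = 17, a_9 = floor((44 + 39)/17) = 4.
  m_10 = 17*4 - 39 = 29, d_10 = (1946 - 29^2)/17 = 1105/17 = 65, a_10 = floor((44 + 29)/65) = 1.
  m_11 = 65*1 - 29 = 36, d_11 = (1946 - 36^2)/65 = 650/65 = 10, a_11 = floor((44 + 36)/10) = 8.
  m_12 = 10*8 - 36 = 44, d_12 = (1946 - 44^2)/10 = 10/10 = 1, a_12 = floor((44 + 44)/1) = 88.
  m_13 = 1*88 - 44 = 44, d_13 = (1946 - 44^2)/1 = 10/1 = 10: (m_13, d_13) = (m_1, d_1) = (44, 10), so from here the quotients repeat a_1, ..., a_12; the period length is 12.
Hence the expansion of sqrt(1946) is a_0 = 44 followed by the repeating block 8, 1, 4, 3, 3, 12, 3, 3, 4, 1, 8, 88 (period 12).

[44; (8, 1, 4, 3, 3, 12, 3, 3, 4, 1, 8, 88)]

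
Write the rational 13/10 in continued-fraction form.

Run the Euclidean algorithm on 13 and 10; the successive quotients are the partial quotients a_0, a_1, ... (each step inverts the fractional part left over by the previous one):
  13 = 1*10 + 3, so a_0 = 1.
  10 = 3*3 + 1, so a_1 = 3.
  3 = 3*1 + 0, so a_2 = 3.
The remainder reaches 0 after 3 divisions, so the expansion has 3 partial quotients, read off in order.

[1; 3, 3]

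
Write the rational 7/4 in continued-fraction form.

[1; 1, 3]

Run the Euclidean algorithm on 7 and 4; the successive quotients are the partial quotients a_0, a_1, ... (each step inverts the fractional part left over by the previous one):
  7 = 1*4 + 3, so a_0 = 1.
  4 = 1*3 + 1, so a_1 = 1.
  3 = 3*1 + 0, so a_2 = 3.
The remainder reaches 0 after 3 divisions, so the expansion has 3 partial quotients, read off in order.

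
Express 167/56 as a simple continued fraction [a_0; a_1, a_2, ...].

[2; 1, 55]

Run the Euclidean algorithm on 167 and 56; the successive quotients are the partial quotients a_0, a_1, ... (each step inverts the fractional part left over by the previous one):
  167 = 2*56 + 55, so a_0 = 2.
  56 = 1*55 + 1, so a_1 = 1.
  55 = 55*1 + 0, so a_2 = 55.
The remainder reaches 0 after 3 divisions, so the expansion has 3 partial quotients, read off in order.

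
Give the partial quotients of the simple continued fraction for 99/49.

Run the Euclidean algorithm on 99 and 49; the successive quotients are the partial quotients a_0, a_1, ... (each step inverts the fractional part left over by the previous one):
  99 = 2*49 + 1, so a_0 = 2.
  49 = 49*1 + 0, so a_1 = 49.
The remainder reaches 0 after 2 divisions, so the expansion has 2 partial quotients, read off in order.

[2; 49]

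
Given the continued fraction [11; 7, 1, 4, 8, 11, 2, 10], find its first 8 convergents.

Using the convergent recurrence p_i = a_i*p_{i-1} + p_{i-2}, q_i = a_i*q_{i-1} + q_{i-2} with p_{-2}=0, p_{-1}=1, q_{-2}=1, q_{-1}=0:
  i=0: a_0=11, p_0 = 11*1 + 0 = 11, q_0 = 11*0 + 1 = 1.
  i=1: a_1=7, p_1 = 7*11 + 1 = 78, q_1 = 7*1 + 0 = 7.
  i=2: a_2=1, p_2 = 1*78 + 11 = 89, q_2 = 1*7 + 1 = 8.
  i=3: a_3=4, p_3 = 4*89 + 78 = 434, q_3 = 4*8 + 7 = 39.
  i=4: a_4=8, p_4 = 8*434 + 89 = 3561, q_4 = 8*39 + 8 = 320.
  i=5: a_5=11, p_5 = 11*3561 + 434 = 39605, q_5 = 11*320 + 39 = 3559.
  i=6: a_6=2, p_6 = 2*39605 + 3561 = 82771, q_6 = 2*3559 + 320 = 7438.
  i=7: a_7=10, p_7 = 10*82771 + 39605 = 867315, q_7 = 10*7438 + 3559 = 77939.

11/1, 78/7, 89/8, 434/39, 3561/320, 39605/3559, 82771/7438, 867315/77939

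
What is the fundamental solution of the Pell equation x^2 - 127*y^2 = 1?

First expand sqrt(127) as a continued fraction. With x_i = (sqrt(127) + m_i)/d_i and (m_0, d_0) = (0, 1): a_0 = floor(sqrt(127)) = 11, since 11^2 = 121 <= 127 < 144 = 12^2.
Iterate m_{i+1} = d_i*a_i - m_i, d_{i+1} = (127 - m_{i+1}^2)/d_i, a_{i+1} = floor((a_0 + m_{i+1})/d_{i+1}):
  m_1 = 1*11 - 0 = 11, d_1 = (127 - 11^2)/1 = 6/1 = 6, a_1 = floor((11 + 11)/6) = 3.
  m_2 = 6*3 - 11 = 7, d_2 = (127 - 7^2)/6 = 78/6 = 13, a_2 = floor((11 + 7)/13) = 1.
  m_3 = 13*1 - 7 = 6, d_3 = (127 - 6^2)/13 = 91/13 = 7, a_3 = floor((11 + 6)/7) = 2.
  m_4 = 7*2 - 6 = 8, d_4 = (127 - 8^2)/7 = 63/7 = 9, a_4 = floor((11 + 8)/9) = 2.
  m_5 = 9*2 - 8 = 10, d_5 = (127 - 10^2)/9 = 27/9 = 3, a_5 = floor((11 + 10)/3) = 7.
  m_6 = 3*7 - 10 = 11, d_6 = (127 - 11^2)/3 = 6/3 = 2, a_6 = floor((11 + 11)/2) = 11.
  m_7 = 2*11 - 11 = 11, d_7 = (127 - 11^2)/2 = 6/2 = 3, a_7 = floor((11 + 11)/3) = 7.
  m_8 = 3*7 - 11 = 10, d_8 = (127 - 10^2)/3 = 27/3 = 9, a_8 = floor((11 + 10)/9) = 2.
  m_9 = 9*2 - 10 = 8, d_9 = (127 - 8^2)/9 = 63/9 = 7, a_9 = floor((11 + 8)/7) = 2.
  m_10 = 7*2 - 8 = 6, d_10 = (127 - 6^2)/7 = 91/7 = 13, a_10 = floor((11 + 6)/13) = 1.
  m_11 = 13*1 - 6 = 7, d_11 = (127 - 7^2)/13 = 78/13 = 6, a_11 = floor((11 + 7)/6) = 3.
  m_12 = 6*3 - 7 = 11, d_12 = (127 - 11^2)/6 = 6/6 = 1, a_12 = floor((11 + 11)/1) = 22.
  m_13 = 1*22 - 11 = 11, d_13 = (127 - 11^2)/1 = 6/1 = 6: (m_13, d_13) = (m_1, d_1) = (11, 6), so from here the quotients repeat a_1, ..., a_12; the period length is 12.
So sqrt(127) = [11; (3, 1, 2, 2, 7, 11, 7, 2, 2, 1, 3, 22)] with period length k = 12.
k is even, so the fundamental solution of x^2 - 127y^2 = 1 is (p_{k-1}, q_{k-1}) = (p_11, q_11); compute convergents through index 11.
Convergents (p_i = a_i*p_{i-1} + p_{i-2}, q_i = a_i*q_{i-1} + q_{i-2} with p_{-2}=0, p_{-1}=1, q_{-2}=1, q_{-1}=0):
  i=0: a_0=11, p_0 = 11*1 + 0 = 11, q_0 = 11*0 + 1 = 1.
  i=1: a_1=3, p_1 = 3*11 + 1 = 34, q_1 = 3*1 + 0 = 3.
  i=2: a_2=1, p_2 = 1*34 + 11 = 45, q_2 = 1*3 + 1 = 4.
  i=3: a_3=2, p_3 = 2*45 + 34 = 124, q_3 = 2*4 + 3 = 11.
  i=4: a_4=2, p_4 = 2*124 + 45 = 293, q_4 = 2*11 + 4 = 26.
  i=5: a_5=7, p_5 = 7*293 + 124 = 2175, q_5 = 7*26 + 11 = 193.
  i=6: a_6=11, p_6 = 11*2175 + 293 = 24218, q_6 = 11*193 + 26 = 2149.
  i=7: a_7=7, p_7 = 7*24218 + 2175 = 171701, q_7 = 7*2149 + 193 = 15236.
  i=8: a_8=2, p_8 = 2*171701 + 24218 = 367620, q_8 = 2*15236 + 2149 = 32621.
  i=9: a_9=2, p_9 = 2*367620 + 171701 = 906941, q_9 = 2*32621 + 15236 = 80478.
  i=10: a_10=1, p_10 = 1*906941 + 367620 = 1274561, q_10 = 1*80478 + 32621 = 113099.
  i=11: a_11=3, p_11 = 3*1274561 + 906941 = 4730624, q_11 = 3*113099 + 80478 = 419775.
Check: 4730624^2 - 127*419775^2 = 22378803429376 - 22378803429375 = 1, so (x, y) = (4730624, 419775) solves the equation, and by the theorem it is the least positive solution.

(x, y) = (4730624, 419775)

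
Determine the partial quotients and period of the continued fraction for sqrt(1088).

[32; (1, 64)]

Write x_i = (sqrt(1088) + m_i)/d_i with (m_0, d_0) = (0, 1). a_0 = floor(sqrt(1088)) = 32, since 32^2 = 1024 <= 1088 < 1089 = 33^2.
Iterate m_{i+1} = d_i*a_i - m_i, d_{i+1} = (1088 - m_{i+1}^2)/d_i, a_{i+1} = floor((a_0 + m_{i+1})/d_{i+1}):
  m_1 = 1*32 - 0 = 32, d_1 = (1088 - 32^2)/1 = 64/1 = 64, a_1 = floor((32 + 32)/64) = 1.
  m_2 = 64*1 - 32 = 32, d_2 = (1088 - 32^2)/64 = 64/64 = 1, a_2 = floor((32 + 32)/1) = 64.
  m_3 = 1*64 - 32 = 32, d_3 = (1088 - 32^2)/1 = 64/1 = 64: (m_3, d_3) = (m_1, d_1) = (32, 64), so from here the quotients repeat a_1, a_2; the period length is 2.
Hence the expansion of sqrt(1088) is a_0 = 32 followed by the repeating block 1, 64 (period 2).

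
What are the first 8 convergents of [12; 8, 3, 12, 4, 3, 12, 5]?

Using the convergent recurrence p_i = a_i*p_{i-1} + p_{i-2}, q_i = a_i*q_{i-1} + q_{i-2} with p_{-2}=0, p_{-1}=1, q_{-2}=1, q_{-1}=0:
  i=0: a_0=12, p_0 = 12*1 + 0 = 12, q_0 = 12*0 + 1 = 1.
  i=1: a_1=8, p_1 = 8*12 + 1 = 97, q_1 = 8*1 + 0 = 8.
  i=2: a_2=3, p_2 = 3*97 + 12 = 303, q_2 = 3*8 + 1 = 25.
  i=3: a_3=12, p_3 = 12*303 + 97 = 3733, q_3 = 12*25 + 8 = 308.
  i=4: a_4=4, p_4 = 4*3733 + 303 = 15235, q_4 = 4*308 + 25 = 1257.
  i=5: a_5=3, p_5 = 3*15235 + 3733 = 49438, q_5 = 3*1257 + 308 = 4079.
  i=6: a_6=12, p_6 = 12*49438 + 15235 = 608491, q_6 = 12*4079 + 1257 = 50205.
  i=7: a_7=5, p_7 = 5*608491 + 49438 = 3091893, q_7 = 5*50205 + 4079 = 255104.

12/1, 97/8, 303/25, 3733/308, 15235/1257, 49438/4079, 608491/50205, 3091893/255104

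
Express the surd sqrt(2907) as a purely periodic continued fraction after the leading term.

[53; (1, 10, 1, 106)]

Write x_i = (sqrt(2907) + m_i)/d_i with (m_0, d_0) = (0, 1). a_0 = floor(sqrt(2907)) = 53, since 53^2 = 2809 <= 2907 < 2916 = 54^2.
Iterate m_{i+1} = d_i*a_i - m_i, d_{i+1} = (2907 - m_{i+1}^2)/d_i, a_{i+1} = floor((a_0 + m_{i+1})/d_{i+1}):
  m_1 = 1*53 - 0 = 53, d_1 = (2907 - 53^2)/1 = 98/1 = 98, a_1 = floor((53 + 53)/98) = 1.
  m_2 = 98*1 - 53 = 45, d_2 = (2907 - 45^2)/98 = 882/98 = 9, a_2 = floor((53 + 45)/9) = 10.
  m_3 = 9*10 - 45 = 45, d_3 = (2907 - 45^2)/9 = 882/9 = 98, a_3 = floor((53 + 45)/98) = 1.
  m_4 = 98*1 - 45 = 53, d_4 = (2907 - 53^2)/98 = 98/98 = 1, a_4 = floor((53 + 53)/1) = 106.
  m_5 = 1*106 - 53 = 53, d_5 = (2907 - 53^2)/1 = 98/1 = 98: (m_5, d_5) = (m_1, d_1) = (53, 98), so from here the quotients repeat a_1, ..., a_4; the period length is 4.
Hence the expansion of sqrt(2907) is a_0 = 53 followed by the repeating block 1, 10, 1, 106 (period 4).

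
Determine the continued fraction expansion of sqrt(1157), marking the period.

Write x_i = (sqrt(1157) + m_i)/d_i with (m_0, d_0) = (0, 1). a_0 = floor(sqrt(1157)) = 34, since 34^2 = 1156 <= 1157 < 1225 = 35^2.
Iterate m_{i+1} = d_i*a_i - m_i, d_{i+1} = (1157 - m_{i+1}^2)/d_i, a_{i+1} = floor((a_0 + m_{i+1})/d_{i+1}):
  m_1 = 1*34 - 0 = 34, d_1 = (1157 - 34^2)/1 = 1/1 = 1, a_1 = floor((34 + 34)/1) = 68.
  m_2 = 1*68 - 34 = 34, d_2 = (1157 - 34^2)/1 = 1/1 = 1: (m_2, d_2) = (m_1, d_1) = (34, 1), so from here the quotient a_1 repeats; the period length is 1.
Hence the expansion of sqrt(1157) is a_0 = 34 followed by the repeating block 68 (period 1).

[34; (68)]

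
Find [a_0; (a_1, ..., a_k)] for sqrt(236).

Write x_i = (sqrt(236) + m_i)/d_i with (m_0, d_0) = (0, 1). a_0 = floor(sqrt(236)) = 15, since 15^2 = 225 <= 236 < 256 = 16^2.
Iterate m_{i+1} = d_i*a_i - m_i, d_{i+1} = (236 - m_{i+1}^2)/d_i, a_{i+1} = floor((a_0 + m_{i+1})/d_{i+1}):
  m_1 = 1*15 - 0 = 15, d_1 = (236 - 15^2)/1 = 11/1 = 11, a_1 = floor((15 + 15)/11) = 2.
  m_2 = 11*2 - 15 = 7, d_2 = (236 - 7^2)/11 = 187/11 = 17, a_2 = floor((15 + 7)/17) = 1.
  m_3 = 17*1 - 7 = 10, d_3 = (236 - 10^2)/17 = 136/17 = 8, a_3 = floor((15 + 10)/8) = 3.
  m_4 = 8*3 - 10 = 14, d_4 = (236 - 14^2)/8 = 40/8 = 5, a_4 = floor((15 + 14)/5) = 5.
  m_5 = 5*5 - 14 = 11, d_5 = (236 - 11^2)/5 = 115/5 = 23, a_5 = floor((15 + 11)/23) = 1.
  m_6 = 23*1 - 11 = 12, d_6 = (236 - 12^2)/23 = 92/23 = 4, a_6 = floor((15 + 12)/4) = 6.
  m_7 = 4*6 - 12 = 12, d_7 = (236 - 12^2)/4 = 92/4 = 23, a_7 = floor((15 + 12)/23) = 1.
  m_8 = 23*1 - 12 = 11, d_8 = (236 - 11^2)/23 = 115/23 = 5, a_8 = floor((15 + 11)/5) = 5.
  m_9 = 5*5 - 11 = 14, d_9 = (236 - 14^2)/5 = 40/5 = 8, a_9 = floor((15 + 14)/8) = 3.
  m_10 = 8*3 - 14 = 10, d_10 = (236 - 10^2)/8 = 136/8 = 17, a_10 = floor((15 + 10)/17) = 1.
  m_11 = 17*1 - 10 = 7, d_11 = (236 - 7^2)/17 = 187/17 = 11, a_11 = floor((15 + 7)/11) = 2.
  m_12 = 11*2 - 7 = 15, d_12 = (236 - 15^2)/11 = 11/11 = 1, a_12 = floor((15 + 15)/1) = 30.
  m_13 = 1*30 - 15 = 15, d_13 = (236 - 15^2)/1 = 11/1 = 11: (m_13, d_13) = (m_1, d_1) = (15, 11), so from here the quotients repeat a_1, ..., a_12; the period length is 12.
Hence the expansion of sqrt(236) is a_0 = 15 followed by the repeating block 2, 1, 3, 5, 1, 6, 1, 5, 3, 1, 2, 30 (period 12).

[15; (2, 1, 3, 5, 1, 6, 1, 5, 3, 1, 2, 30)]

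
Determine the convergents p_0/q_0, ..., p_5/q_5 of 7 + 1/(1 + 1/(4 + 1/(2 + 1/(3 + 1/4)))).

7/1, 8/1, 39/5, 86/11, 297/38, 1274/163

Using the convergent recurrence p_i = a_i*p_{i-1} + p_{i-2}, q_i = a_i*q_{i-1} + q_{i-2} with p_{-2}=0, p_{-1}=1, q_{-2}=1, q_{-1}=0:
  i=0: a_0=7, p_0 = 7*1 + 0 = 7, q_0 = 7*0 + 1 = 1.
  i=1: a_1=1, p_1 = 1*7 + 1 = 8, q_1 = 1*1 + 0 = 1.
  i=2: a_2=4, p_2 = 4*8 + 7 = 39, q_2 = 4*1 + 1 = 5.
  i=3: a_3=2, p_3 = 2*39 + 8 = 86, q_3 = 2*5 + 1 = 11.
  i=4: a_4=3, p_4 = 3*86 + 39 = 297, q_4 = 3*11 + 5 = 38.
  i=5: a_5=4, p_5 = 4*297 + 86 = 1274, q_5 = 4*38 + 11 = 163.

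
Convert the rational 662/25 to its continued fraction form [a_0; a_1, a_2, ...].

[26; 2, 12]

Run the Euclidean algorithm on 662 and 25; the successive quotients are the partial quotients a_0, a_1, ... (each step inverts the fractional part left over by the previous one):
  662 = 26*25 + 12, so a_0 = 26.
  25 = 2*12 + 1, so a_1 = 2.
  12 = 12*1 + 0, so a_2 = 12.
The remainder reaches 0 after 3 divisions, so the expansion has 3 partial quotients, read off in order.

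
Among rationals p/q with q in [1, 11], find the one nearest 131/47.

25/9

Expand x = 131/47 as a continued fraction with the Euclidean algorithm:
  131 = 2*47 + 37, so a_0 = 2.
  47 = 1*37 + 10, so a_1 = 1.
  37 = 3*10 + 7, so a_2 = 3.
  10 = 1*7 + 3, so a_3 = 1.
  7 = 2*3 + 1, so a_4 = 2.
  3 = 3*1 + 0, so a_5 = 3.
so x = [2; 1, 3, 1, 2, 3].
Convergents (p_i = a_i*p_{i-1} + p_{i-2}, q_i = a_i*q_{i-1} + q_{i-2} with p_{-2}=0, p_{-1}=1, q_{-2}=1, q_{-1}=0), until the denominator exceeds 11:
  i=0: a_0=2, p_0 = 2*1 + 0 = 2, q_0 = 2*0 + 1 = 1.
  i=1: a_1=1, p_1 = 1*2 + 1 = 3, q_1 = 1*1 + 0 = 1.
  i=2: a_2=3, p_2 = 3*3 + 2 = 11, q_2 = 3*1 + 1 = 4.
  i=3: a_3=1, p_3 = 1*11 + 3 = 14, q_3 = 1*4 + 1 = 5.
  i=4: a_4=2, p_4 = 2*14 + 11 = 39, q_4 = 2*5 + 4 = 14.
q_4 = 14 > 11, so the last convergent with denominator <= 11 is p_3/q_3 = 14/5.
The closest fraction with denominator <= 11 is either p_3/q_3 or the intermediate fraction (k*p_3 + p_2)/(k*q_3 + q_2) with the largest k >= 1 whose denominator stays <= 11; these approach x as k grows, and every other convergent or intermediate fraction in range is farther away.
Largest k: floor((11 - q_2)/q_3) = floor((11 - 4)/5) = 1.
That gives (1*14 + 11)/(1*5 + 4) = 25/9.
Compare the errors: |x - 14/5| = |131*5 - 14*47|/(47*5) = 3/235, and |x - 25/9| = |131*9 - 25*47|/(47*9) = 4/423.
Cross-multiplying, 4*235 = 940 < 1269 = 3*423, so 4/423 is smaller: the intermediate fraction 25/9 is closer to x than 14/5.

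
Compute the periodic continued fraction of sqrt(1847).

Write x_i = (sqrt(1847) + m_i)/d_i with (m_0, d_0) = (0, 1). a_0 = floor(sqrt(1847)) = 42, since 42^2 = 1764 <= 1847 < 1849 = 43^2.
Iterate m_{i+1} = d_i*a_i - m_i, d_{i+1} = (1847 - m_{i+1}^2)/d_i, a_{i+1} = floor((a_0 + m_{i+1})/d_{i+1}):
  m_1 = 1*42 - 0 = 42, d_1 = (1847 - 42^2)/1 = 83/1 = 83, a_1 = floor((42 + 42)/83) = 1.
  m_2 = 83*1 - 42 = 41, d_2 = (1847 - 41^2)/83 = 166/83 = 2, a_2 = floor((42 + 41)/2) = 41.
  m_3 = 2*41 - 41 = 41, d_3 = (1847 - 41^2)/2 = 166/2 = 83, a_3 = floor((42 + 41)/83) = 1.
  m_4 = 83*1 - 41 = 42, d_4 = (1847 - 42^2)/83 = 83/83 = 1, a_4 = floor((42 + 42)/1) = 84.
  m_5 = 1*84 - 42 = 42, d_5 = (1847 - 42^2)/1 = 83/1 = 83: (m_5, d_5) = (m_1, d_1) = (42, 83), so from here the quotients repeat a_1, ..., a_4; the period length is 4.
Hence the expansion of sqrt(1847) is a_0 = 42 followed by the repeating block 1, 41, 1, 84 (period 4).

[42; (1, 41, 1, 84)]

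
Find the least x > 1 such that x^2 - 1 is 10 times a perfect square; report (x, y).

(x, y) = (19, 6)

First expand sqrt(10) as a continued fraction. With x_i = (sqrt(10) + m_i)/d_i and (m_0, d_0) = (0, 1): a_0 = floor(sqrt(10)) = 3, since 3^2 = 9 <= 10 < 16 = 4^2.
Iterate m_{i+1} = d_i*a_i - m_i, d_{i+1} = (10 - m_{i+1}^2)/d_i, a_{i+1} = floor((a_0 + m_{i+1})/d_{i+1}):
  m_1 = 1*3 - 0 = 3, d_1 = (10 - 3^2)/1 = 1/1 = 1, a_1 = floor((3 + 3)/1) = 6.
  m_2 = 1*6 - 3 = 3, d_2 = (10 - 3^2)/1 = 1/1 = 1: (m_2, d_2) = (m_1, d_1) = (3, 1), so from here the quotient a_1 repeats; the period length is 1.
So sqrt(10) = [3; (6)] with period length k = 1.
k is odd, so (p_{k-1}, q_{k-1}) only solves x^2 - 10y^2 = -1 and the fundamental solution of x^2 - 10y^2 = 1 is (p_{2k-1}, q_{2k-1}) = (p_1, q_1); compute convergents through index 1, running through the period twice.
Convergents (p_i = a_i*p_{i-1} + p_{i-2}, q_i = a_i*q_{i-1} + q_{i-2} with p_{-2}=0, p_{-1}=1, q_{-2}=1, q_{-1}=0):
  i=0: a_0=3, p_0 = 3*1 + 0 = 3, q_0 = 3*0 + 1 = 1.
  i=1: a_1=6, p_1 = 6*3 + 1 = 19, q_1 = 6*1 + 0 = 6.
Indeed p_0^2 - 10*q_0^2 = 9 - 10 = -1, not +1.
Check: 19^2 - 10*6^2 = 361 - 360 = 1, so (x, y) = (19, 6) solves the equation, and by the theorem it is the least positive solution.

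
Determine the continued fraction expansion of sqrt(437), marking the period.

[20; (1, 9, 2, 9, 1, 40)]

Write x_i = (sqrt(437) + m_i)/d_i with (m_0, d_0) = (0, 1). a_0 = floor(sqrt(437)) = 20, since 20^2 = 400 <= 437 < 441 = 21^2.
Iterate m_{i+1} = d_i*a_i - m_i, d_{i+1} = (437 - m_{i+1}^2)/d_i, a_{i+1} = floor((a_0 + m_{i+1})/d_{i+1}):
  m_1 = 1*20 - 0 = 20, d_1 = (437 - 20^2)/1 = 37/1 = 37, a_1 = floor((20 + 20)/37) = 1.
  m_2 = 37*1 - 20 = 17, d_2 = (437 - 17^2)/37 = 148/37 = 4, a_2 = floor((20 + 17)/4) = 9.
  m_3 = 4*9 - 17 = 19, d_3 = (437 - 19^2)/4 = 76/4 = 19, a_3 = floor((20 + 19)/19) = 2.
  m_4 = 19*2 - 19 = 19, d_4 = (437 - 19^2)/19 = 76/19 = 4, a_4 = floor((20 + 19)/4) = 9.
  m_5 = 4*9 - 19 = 17, d_5 = (437 - 17^2)/4 = 148/4 = 37, a_5 = floor((20 + 17)/37) = 1.
  m_6 = 37*1 - 17 = 20, d_6 = (437 - 20^2)/37 = 37/37 = 1, a_6 = floor((20 + 20)/1) = 40.
  m_7 = 1*40 - 20 = 20, d_7 = (437 - 20^2)/1 = 37/1 = 37: (m_7, d_7) = (m_1, d_1) = (20, 37), so from here the quotients repeat a_1, ..., a_6; the period length is 6.
Hence the expansion of sqrt(437) is a_0 = 20 followed by the repeating block 1, 9, 2, 9, 1, 40 (period 6).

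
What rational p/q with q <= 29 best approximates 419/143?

Expand x = 419/143 as a continued fraction with the Euclidean algorithm:
  419 = 2*143 + 133, so a_0 = 2.
  143 = 1*133 + 10, so a_1 = 1.
  133 = 13*10 + 3, so a_2 = 13.
  10 = 3*3 + 1, so a_3 = 3.
  3 = 3*1 + 0, so a_4 = 3.
so x = [2; 1, 13, 3, 3].
Convergents (p_i = a_i*p_{i-1} + p_{i-2}, q_i = a_i*q_{i-1} + q_{i-2} with p_{-2}=0, p_{-1}=1, q_{-2}=1, q_{-1}=0), until the denominator exceeds 29:
  i=0: a_0=2, p_0 = 2*1 + 0 = 2, q_0 = 2*0 + 1 = 1.
  i=1: a_1=1, p_1 = 1*2 + 1 = 3, q_1 = 1*1 + 0 = 1.
  i=2: a_2=13, p_2 = 13*3 + 2 = 41, q_2 = 13*1 + 1 = 14.
  i=3: a_3=3, p_3 = 3*41 + 3 = 126, q_3 = 3*14 + 1 = 43.
q_3 = 43 > 29, so the last convergent with denominator <= 29 is p_2/q_2 = 41/14.
The closest fraction with denominator <= 29 is either p_2/q_2 or the intermediate fraction (k*p_2 + p_1)/(k*q_2 + q_1) with the largest k >= 1 whose denominator stays <= 29; these approach x as k grows, and every other convergent or intermediate fraction in range is farther away.
Largest k: floor((29 - q_1)/q_2) = floor((29 - 1)/14) = 2.
That gives (2*41 + 3)/(2*14 + 1) = 85/29.
Compare the errors: |x - 41/14| = |419*14 - 41*143|/(143*14) = 3/2002, and |x - 85/29| = |419*29 - 85*143|/(143*29) = 4/4147.
Cross-multiplying, 4*2002 = 8008 < 12441 = 3*4147, so 4/4147 is smaller: the intermediate fraction 85/29 is closer to x than 41/14.

85/29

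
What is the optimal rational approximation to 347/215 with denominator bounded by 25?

Expand x = 347/215 as a continued fraction with the Euclidean algorithm:
  347 = 1*215 + 132, so a_0 = 1.
  215 = 1*132 + 83, so a_1 = 1.
  132 = 1*83 + 49, so a_2 = 1.
  83 = 1*49 + 34, so a_3 = 1.
  49 = 1*34 + 15, so a_4 = 1.
  34 = 2*15 + 4, so a_5 = 2.
  15 = 3*4 + 3, so a_6 = 3.
  4 = 1*3 + 1, so a_7 = 1.
  3 = 3*1 + 0, so a_8 = 3.
so x = [1; 1, 1, 1, 1, 2, 3, 1, 3].
Convergents (p_i = a_i*p_{i-1} + p_{i-2}, q_i = a_i*q_{i-1} + q_{i-2} with p_{-2}=0, p_{-1}=1, q_{-2}=1, q_{-1}=0), until the denominator exceeds 25:
  i=0: a_0=1, p_0 = 1*1 + 0 = 1, q_0 = 1*0 + 1 = 1.
  i=1: a_1=1, p_1 = 1*1 + 1 = 2, q_1 = 1*1 + 0 = 1.
  i=2: a_2=1, p_2 = 1*2 + 1 = 3, q_2 = 1*1 + 1 = 2.
  i=3: a_3=1, p_3 = 1*3 + 2 = 5, q_3 = 1*2 + 1 = 3.
  i=4: a_4=1, p_4 = 1*5 + 3 = 8, q_4 = 1*3 + 2 = 5.
  i=5: a_5=2, p_5 = 2*8 + 5 = 21, q_5 = 2*5 + 3 = 13.
  i=6: a_6=3, p_6 = 3*21 + 8 = 71, q_6 = 3*13 + 5 = 44.
q_6 = 44 > 25, so the last convergent with denominator <= 25 is p_5/q_5 = 21/13.
The closest fraction with denominator <= 25 is either p_5/q_5 or the intermediate fraction (k*p_5 + p_4)/(k*q_5 + q_4) with the largest k >= 1 whose denominator stays <= 25; these approach x as k grows, and every other convergent or intermediate fraction in range is farther away.
Largest k: floor((25 - q_4)/q_5) = floor((25 - 5)/13) = 1.
That gives (1*21 + 8)/(1*13 + 5) = 29/18.
Compare the errors: |x - 21/13| = |347*13 - 21*215|/(215*13) = 4/2795, and |x - 29/18| = |347*18 - 29*215|/(215*18) = 11/3870.
Cross-multiplying, 4*3870 = 15480 < 30745 = 11*2795, so 4/2795 is smaller: the convergent 21/13 is closer to x than 29/18.

21/13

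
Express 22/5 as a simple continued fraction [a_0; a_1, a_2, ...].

Run the Euclidean algorithm on 22 and 5; the successive quotients are the partial quotients a_0, a_1, ... (each step inverts the fractional part left over by the previous one):
  22 = 4*5 + 2, so a_0 = 4.
  5 = 2*2 + 1, so a_1 = 2.
  2 = 2*1 + 0, so a_2 = 2.
The remainder reaches 0 after 3 divisions, so the expansion has 3 partial quotients, read off in order.

[4; 2, 2]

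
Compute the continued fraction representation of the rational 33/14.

Run the Euclidean algorithm on 33 and 14; the successive quotients are the partial quotients a_0, a_1, ... (each step inverts the fractional part left over by the previous one):
  33 = 2*14 + 5, so a_0 = 2.
  14 = 2*5 + 4, so a_1 = 2.
  5 = 1*4 + 1, so a_2 = 1.
  4 = 4*1 + 0, so a_3 = 4.
The remainder reaches 0 after 4 divisions, so the expansion has 4 partial quotients, read off in order.

[2; 2, 1, 4]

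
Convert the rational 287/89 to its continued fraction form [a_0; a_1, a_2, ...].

[3; 4, 2, 4, 2]

Run the Euclidean algorithm on 287 and 89; the successive quotients are the partial quotients a_0, a_1, ... (each step inverts the fractional part left over by the previous one):
  287 = 3*89 + 20, so a_0 = 3.
  89 = 4*20 + 9, so a_1 = 4.
  20 = 2*9 + 2, so a_2 = 2.
  9 = 4*2 + 1, so a_3 = 4.
  2 = 2*1 + 0, so a_4 = 2.
The remainder reaches 0 after 5 divisions, so the expansion has 5 partial quotients, read off in order.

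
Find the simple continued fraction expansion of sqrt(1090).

[33; (66)]

Write x_i = (sqrt(1090) + m_i)/d_i with (m_0, d_0) = (0, 1). a_0 = floor(sqrt(1090)) = 33, since 33^2 = 1089 <= 1090 < 1156 = 34^2.
Iterate m_{i+1} = d_i*a_i - m_i, d_{i+1} = (1090 - m_{i+1}^2)/d_i, a_{i+1} = floor((a_0 + m_{i+1})/d_{i+1}):
  m_1 = 1*33 - 0 = 33, d_1 = (1090 - 33^2)/1 = 1/1 = 1, a_1 = floor((33 + 33)/1) = 66.
  m_2 = 1*66 - 33 = 33, d_2 = (1090 - 33^2)/1 = 1/1 = 1: (m_2, d_2) = (m_1, d_1) = (33, 1), so from here the quotient a_1 repeats; the period length is 1.
Hence the expansion of sqrt(1090) is a_0 = 33 followed by the repeating block 66 (period 1).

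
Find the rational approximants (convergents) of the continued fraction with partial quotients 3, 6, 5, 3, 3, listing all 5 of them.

Using the convergent recurrence p_i = a_i*p_{i-1} + p_{i-2}, q_i = a_i*q_{i-1} + q_{i-2} with p_{-2}=0, p_{-1}=1, q_{-2}=1, q_{-1}=0:
  i=0: a_0=3, p_0 = 3*1 + 0 = 3, q_0 = 3*0 + 1 = 1.
  i=1: a_1=6, p_1 = 6*3 + 1 = 19, q_1 = 6*1 + 0 = 6.
  i=2: a_2=5, p_2 = 5*19 + 3 = 98, q_2 = 5*6 + 1 = 31.
  i=3: a_3=3, p_3 = 3*98 + 19 = 313, q_3 = 3*31 + 6 = 99.
  i=4: a_4=3, p_4 = 3*313 + 98 = 1037, q_4 = 3*99 + 31 = 328.

3/1, 19/6, 98/31, 313/99, 1037/328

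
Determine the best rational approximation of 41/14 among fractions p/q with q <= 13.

38/13

Expand x = 41/14 as a continued fraction with the Euclidean algorithm:
  41 = 2*14 + 13, so a_0 = 2.
  14 = 1*13 + 1, so a_1 = 1.
  13 = 13*1 + 0, so a_2 = 13.
so x = [2; 1, 13].
Convergents (p_i = a_i*p_{i-1} + p_{i-2}, q_i = a_i*q_{i-1} + q_{i-2} with p_{-2}=0, p_{-1}=1, q_{-2}=1, q_{-1}=0), until the denominator exceeds 13:
  i=0: a_0=2, p_0 = 2*1 + 0 = 2, q_0 = 2*0 + 1 = 1.
  i=1: a_1=1, p_1 = 1*2 + 1 = 3, q_1 = 1*1 + 0 = 1.
  i=2: a_2=13, p_2 = 13*3 + 2 = 41, q_2 = 13*1 + 1 = 14.
q_2 = 14 > 13, so the last convergent with denominator <= 13 is p_1/q_1 = 3/1.
The closest fraction with denominator <= 13 is either p_1/q_1 or the intermediate fraction (k*p_1 + p_0)/(k*q_1 + q_0) with the largest k >= 1 whose denominator stays <= 13; these approach x as k grows, and every other convergent or intermediate fraction in range is farther away.
Largest k: floor((13 - q_0)/q_1) = floor((13 - 1)/1) = 12.
That gives (12*3 + 2)/(12*1 + 1) = 38/13.
Compare the errors: |x - 3/1| = |41*1 - 3*14|/(14*1) = 1/14, and |x - 38/13| = |41*13 - 38*14|/(14*13) = 1/182.
Cross-multiplying, 1*14 = 14 < 182 = 1*182, so 1/182 is smaller: the intermediate fraction 38/13 is closer to x than 3/1.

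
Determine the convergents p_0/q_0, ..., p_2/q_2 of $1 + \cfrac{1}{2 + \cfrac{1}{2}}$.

Using the convergent recurrence p_i = a_i*p_{i-1} + p_{i-2}, q_i = a_i*q_{i-1} + q_{i-2} with p_{-2}=0, p_{-1}=1, q_{-2}=1, q_{-1}=0:
  i=0: a_0=1, p_0 = 1*1 + 0 = 1, q_0 = 1*0 + 1 = 1.
  i=1: a_1=2, p_1 = 2*1 + 1 = 3, q_1 = 2*1 + 0 = 2.
  i=2: a_2=2, p_2 = 2*3 + 1 = 7, q_2 = 2*2 + 1 = 5.

1/1, 3/2, 7/5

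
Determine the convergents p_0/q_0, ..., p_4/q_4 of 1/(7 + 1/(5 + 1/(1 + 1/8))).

Using the convergent recurrence p_i = a_i*p_{i-1} + p_{i-2}, q_i = a_i*q_{i-1} + q_{i-2} with p_{-2}=0, p_{-1}=1, q_{-2}=1, q_{-1}=0:
  i=0: a_0=0, p_0 = 0*1 + 0 = 0, q_0 = 0*0 + 1 = 1.
  i=1: a_1=7, p_1 = 7*0 + 1 = 1, q_1 = 7*1 + 0 = 7.
  i=2: a_2=5, p_2 = 5*1 + 0 = 5, q_2 = 5*7 + 1 = 36.
  i=3: a_3=1, p_3 = 1*5 + 1 = 6, q_3 = 1*36 + 7 = 43.
  i=4: a_4=8, p_4 = 8*6 + 5 = 53, q_4 = 8*43 + 36 = 380.

0/1, 1/7, 5/36, 6/43, 53/380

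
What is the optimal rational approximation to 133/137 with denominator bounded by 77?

Expand x = 133/137 as a continued fraction with the Euclidean algorithm:
  133 = 0*137 + 133, so a_0 = 0.
  137 = 1*133 + 4, so a_1 = 1.
  133 = 33*4 + 1, so a_2 = 33.
  4 = 4*1 + 0, so a_3 = 4.
so x = [0; 1, 33, 4].
Convergents (p_i = a_i*p_{i-1} + p_{i-2}, q_i = a_i*q_{i-1} + q_{i-2} with p_{-2}=0, p_{-1}=1, q_{-2}=1, q_{-1}=0), until the denominator exceeds 77:
  i=0: a_0=0, p_0 = 0*1 + 0 = 0, q_0 = 0*0 + 1 = 1.
  i=1: a_1=1, p_1 = 1*0 + 1 = 1, q_1 = 1*1 + 0 = 1.
  i=2: a_2=33, p_2 = 33*1 + 0 = 33, q_2 = 33*1 + 1 = 34.
  i=3: a_3=4, p_3 = 4*33 + 1 = 133, q_3 = 4*34 + 1 = 137.
q_3 = 137 > 77, so the last convergent with denominator <= 77 is p_2/q_2 = 33/34.
The closest fraction with denominator <= 77 is either p_2/q_2 or the intermediate fraction (k*p_2 + p_1)/(k*q_2 + q_1) with the largest k >= 1 whose denominator stays <= 77; these approach x as k grows, and every other convergent or intermediate fraction in range is farther away.
Largest k: floor((77 - q_1)/q_2) = floor((77 - 1)/34) = 2.
That gives (2*33 + 1)/(2*34 + 1) = 67/69.
Compare the errors: |x - 33/34| = |133*34 - 33*137|/(137*34) = 1/4658, and |x - 67/69| = |133*69 - 67*137|/(137*69) = 2/9453.
Cross-multiplying, 2*4658 = 9316 < 9453 = 1*9453, so 2/9453 is smaller: the intermediate fraction 67/69 is closer to x than 33/34.

67/69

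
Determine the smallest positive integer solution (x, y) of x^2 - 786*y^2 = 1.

First expand sqrt(786) as a continued fraction. With x_i = (sqrt(786) + m_i)/d_i and (m_0, d_0) = (0, 1): a_0 = floor(sqrt(786)) = 28, since 28^2 = 784 <= 786 < 841 = 29^2.
Iterate m_{i+1} = d_i*a_i - m_i, d_{i+1} = (786 - m_{i+1}^2)/d_i, a_{i+1} = floor((a_0 + m_{i+1})/d_{i+1}):
  m_1 = 1*28 - 0 = 28, d_1 = (786 - 28^2)/1 = 2/1 = 2, a_1 = floor((28 + 28)/2) = 28.
  m_2 = 2*28 - 28 = 28, d_2 = (786 - 28^2)/2 = 2/2 = 1, a_2 = floor((28 + 28)/1) = 56.
  m_3 = 1*56 - 28 = 28, d_3 = (786 - 28^2)/1 = 2/1 = 2: (m_3, d_3) = (m_1, d_1) = (28, 2), so from here the quotients repeat a_1, a_2; the period length is 2.
So sqrt(786) = [28; (28, 56)] with period length k = 2.
k is even, so the fundamental solution of x^2 - 786y^2 = 1 is (p_{k-1}, q_{k-1}) = (p_1, q_1); compute convergents through index 1.
Convergents (p_i = a_i*p_{i-1} + p_{i-2}, q_i = a_i*q_{i-1} + q_{i-2} with p_{-2}=0, p_{-1}=1, q_{-2}=1, q_{-1}=0):
  i=0: a_0=28, p_0 = 28*1 + 0 = 28, q_0 = 28*0 + 1 = 1.
  i=1: a_1=28, p_1 = 28*28 + 1 = 785, q_1 = 28*1 + 0 = 28.
Check: 785^2 - 786*28^2 = 616225 - 616224 = 1, so (x, y) = (785, 28) solves the equation, and by the theorem it is the least positive solution.

(x, y) = (785, 28)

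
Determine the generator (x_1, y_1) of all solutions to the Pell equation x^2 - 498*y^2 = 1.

(x, y) = (179777, 8056)

First expand sqrt(498) as a continued fraction. With x_i = (sqrt(498) + m_i)/d_i and (m_0, d_0) = (0, 1): a_0 = floor(sqrt(498)) = 22, since 22^2 = 484 <= 498 < 529 = 23^2.
Iterate m_{i+1} = d_i*a_i - m_i, d_{i+1} = (498 - m_{i+1}^2)/d_i, a_{i+1} = floor((a_0 + m_{i+1})/d_{i+1}):
  m_1 = 1*22 - 0 = 22, d_1 = (498 - 22^2)/1 = 14/1 = 14, a_1 = floor((22 + 22)/14) = 3.
  m_2 = 14*3 - 22 = 20, d_2 = (498 - 20^2)/14 = 98/14 = 7, a_2 = floor((22 + 20)/7) = 6.
  m_3 = 7*6 - 20 = 22, d_3 = (498 - 22^2)/7 = 14/7 = 2, a_3 = floor((22 + 22)/2) = 22.
  m_4 = 2*22 - 22 = 22, d_4 = (498 - 22^2)/2 = 14/2 = 7, a_4 = floor((22 + 22)/7) = 6.
  m_5 = 7*6 - 22 = 20, d_5 = (498 - 20^2)/7 = 98/7 = 14, a_5 = floor((22 + 20)/14) = 3.
  m_6 = 14*3 - 20 = 22, d_6 = (498 - 22^2)/14 = 14/14 = 1, a_6 = floor((22 + 22)/1) = 44.
  m_7 = 1*44 - 22 = 22, d_7 = (498 - 22^2)/1 = 14/1 = 14: (m_7, d_7) = (m_1, d_1) = (22, 14), so from here the quotients repeat a_1, ..., a_6; the period length is 6.
So sqrt(498) = [22; (3, 6, 22, 6, 3, 44)] with period length k = 6.
k is even, so the fundamental solution of x^2 - 498y^2 = 1 is (p_{k-1}, q_{k-1}) = (p_5, q_5); compute convergents through index 5.
Convergents (p_i = a_i*p_{i-1} + p_{i-2}, q_i = a_i*q_{i-1} + q_{i-2} with p_{-2}=0, p_{-1}=1, q_{-2}=1, q_{-1}=0):
  i=0: a_0=22, p_0 = 22*1 + 0 = 22, q_0 = 22*0 + 1 = 1.
  i=1: a_1=3, p_1 = 3*22 + 1 = 67, q_1 = 3*1 + 0 = 3.
  i=2: a_2=6, p_2 = 6*67 + 22 = 424, q_2 = 6*3 + 1 = 19.
  i=3: a_3=22, p_3 = 22*424 + 67 = 9395, q_3 = 22*19 + 3 = 421.
  i=4: a_4=6, p_4 = 6*9395 + 424 = 56794, q_4 = 6*421 + 19 = 2545.
  i=5: a_5=3, p_5 = 3*56794 + 9395 = 179777, q_5 = 3*2545 + 421 = 8056.
Check: 179777^2 - 498*8056^2 = 32319769729 - 32319769728 = 1, so (x, y) = (179777, 8056) solves the equation, and by the theorem it is the least positive solution.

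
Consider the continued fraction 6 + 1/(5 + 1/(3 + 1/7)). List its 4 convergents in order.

Using the convergent recurrence p_i = a_i*p_{i-1} + p_{i-2}, q_i = a_i*q_{i-1} + q_{i-2} with p_{-2}=0, p_{-1}=1, q_{-2}=1, q_{-1}=0:
  i=0: a_0=6, p_0 = 6*1 + 0 = 6, q_0 = 6*0 + 1 = 1.
  i=1: a_1=5, p_1 = 5*6 + 1 = 31, q_1 = 5*1 + 0 = 5.
  i=2: a_2=3, p_2 = 3*31 + 6 = 99, q_2 = 3*5 + 1 = 16.
  i=3: a_3=7, p_3 = 7*99 + 31 = 724, q_3 = 7*16 + 5 = 117.

6/1, 31/5, 99/16, 724/117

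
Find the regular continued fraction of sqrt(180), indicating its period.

[13; (2, 2, 2, 26)]

Write x_i = (sqrt(180) + m_i)/d_i with (m_0, d_0) = (0, 1). a_0 = floor(sqrt(180)) = 13, since 13^2 = 169 <= 180 < 196 = 14^2.
Iterate m_{i+1} = d_i*a_i - m_i, d_{i+1} = (180 - m_{i+1}^2)/d_i, a_{i+1} = floor((a_0 + m_{i+1})/d_{i+1}):
  m_1 = 1*13 - 0 = 13, d_1 = (180 - 13^2)/1 = 11/1 = 11, a_1 = floor((13 + 13)/11) = 2.
  m_2 = 11*2 - 13 = 9, d_2 = (180 - 9^2)/11 = 99/11 = 9, a_2 = floor((13 + 9)/9) = 2.
  m_3 = 9*2 - 9 = 9, d_3 = (180 - 9^2)/9 = 99/9 = 11, a_3 = floor((13 + 9)/11) = 2.
  m_4 = 11*2 - 9 = 13, d_4 = (180 - 13^2)/11 = 11/11 = 1, a_4 = floor((13 + 13)/1) = 26.
  m_5 = 1*26 - 13 = 13, d_5 = (180 - 13^2)/1 = 11/1 = 11: (m_5, d_5) = (m_1, d_1) = (13, 11), so from here the quotients repeat a_1, ..., a_4; the period length is 4.
Hence the expansion of sqrt(180) is a_0 = 13 followed by the repeating block 2, 2, 2, 26 (period 4).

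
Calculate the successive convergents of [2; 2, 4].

Using the convergent recurrence p_i = a_i*p_{i-1} + p_{i-2}, q_i = a_i*q_{i-1} + q_{i-2} with p_{-2}=0, p_{-1}=1, q_{-2}=1, q_{-1}=0:
  i=0: a_0=2, p_0 = 2*1 + 0 = 2, q_0 = 2*0 + 1 = 1.
  i=1: a_1=2, p_1 = 2*2 + 1 = 5, q_1 = 2*1 + 0 = 2.
  i=2: a_2=4, p_2 = 4*5 + 2 = 22, q_2 = 4*2 + 1 = 9.

2/1, 5/2, 22/9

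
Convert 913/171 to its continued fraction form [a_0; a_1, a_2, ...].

Run the Euclidean algorithm on 913 and 171; the successive quotients are the partial quotients a_0, a_1, ... (each step inverts the fractional part left over by the previous one):
  913 = 5*171 + 58, so a_0 = 5.
  171 = 2*58 + 55, so a_1 = 2.
  58 = 1*55 + 3, so a_2 = 1.
  55 = 18*3 + 1, so a_3 = 18.
  3 = 3*1 + 0, so a_4 = 3.
The remainder reaches 0 after 5 divisions, so the expansion has 5 partial quotients, read off in order.

[5; 2, 1, 18, 3]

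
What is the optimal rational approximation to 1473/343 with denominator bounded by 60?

Expand x = 1473/343 as a continued fraction with the Euclidean algorithm:
  1473 = 4*343 + 101, so a_0 = 4.
  343 = 3*101 + 40, so a_1 = 3.
  101 = 2*40 + 21, so a_2 = 2.
  40 = 1*21 + 19, so a_3 = 1.
  21 = 1*19 + 2, so a_4 = 1.
  19 = 9*2 + 1, so a_5 = 9.
  2 = 2*1 + 0, so a_6 = 2.
so x = [4; 3, 2, 1, 1, 9, 2].
Convergents (p_i = a_i*p_{i-1} + p_{i-2}, q_i = a_i*q_{i-1} + q_{i-2} with p_{-2}=0, p_{-1}=1, q_{-2}=1, q_{-1}=0), until the denominator exceeds 60:
  i=0: a_0=4, p_0 = 4*1 + 0 = 4, q_0 = 4*0 + 1 = 1.
  i=1: a_1=3, p_1 = 3*4 + 1 = 13, q_1 = 3*1 + 0 = 3.
  i=2: a_2=2, p_2 = 2*13 + 4 = 30, q_2 = 2*3 + 1 = 7.
  i=3: a_3=1, p_3 = 1*30 + 13 = 43, q_3 = 1*7 + 3 = 10.
  i=4: a_4=1, p_4 = 1*43 + 30 = 73, q_4 = 1*10 + 7 = 17.
  i=5: a_5=9, p_5 = 9*73 + 43 = 700, q_5 = 9*17 + 10 = 163.
q_5 = 163 > 60, so the last convergent with denominator <= 60 is p_4/q_4 = 73/17.
The closest fraction with denominator <= 60 is either p_4/q_4 or the intermediate fraction (k*p_4 + p_3)/(k*q_4 + q_3) with the largest k >= 1 whose denominator stays <= 60; these approach x as k grows, and every other convergent or intermediate fraction in range is farther away.
Largest k: floor((60 - q_3)/q_4) = floor((60 - 10)/17) = 2.
That gives (2*73 + 43)/(2*17 + 10) = 189/44.
Compare the errors: |x - 73/17| = |1473*17 - 73*343|/(343*17) = 2/5831, and |x - 189/44| = |1473*44 - 189*343|/(343*44) = 15/15092.
Cross-multiplying, 2*15092 = 30184 < 87465 = 15*5831, so 2/5831 is smaller: the convergent 73/17 is closer to x than 189/44.

73/17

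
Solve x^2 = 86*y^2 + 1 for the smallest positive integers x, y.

First expand sqrt(86) as a continued fraction. With x_i = (sqrt(86) + m_i)/d_i and (m_0, d_0) = (0, 1): a_0 = floor(sqrt(86)) = 9, since 9^2 = 81 <= 86 < 100 = 10^2.
Iterate m_{i+1} = d_i*a_i - m_i, d_{i+1} = (86 - m_{i+1}^2)/d_i, a_{i+1} = floor((a_0 + m_{i+1})/d_{i+1}):
  m_1 = 1*9 - 0 = 9, d_1 = (86 - 9^2)/1 = 5/1 = 5, a_1 = floor((9 + 9)/5) = 3.
  m_2 = 5*3 - 9 = 6, d_2 = (86 - 6^2)/5 = 50/5 = 10, a_2 = floor((9 + 6)/10) = 1.
  m_3 = 10*1 - 6 = 4, d_3 = (86 - 4^2)/10 = 70/10 = 7, a_3 = floor((9 + 4)/7) = 1.
  m_4 = 7*1 - 4 = 3, d_4 = (86 - 3^2)/7 = 77/7 = 11, a_4 = floor((9 + 3)/11) = 1.
  m_5 = 11*1 - 3 = 8, d_5 = (86 - 8^2)/11 = 22/11 = 2, a_5 = floor((9 + 8)/2) = 8.
  m_6 = 2*8 - 8 = 8, d_6 = (86 - 8^2)/2 = 22/2 = 11, a_6 = floor((9 + 8)/11) = 1.
  m_7 = 11*1 - 8 = 3, d_7 = (86 - 3^2)/11 = 77/11 = 7, a_7 = floor((9 + 3)/7) = 1.
  m_8 = 7*1 - 3 = 4, d_8 = (86 - 4^2)/7 = 70/7 = 10, a_8 = floor((9 + 4)/10) = 1.
  m_9 = 10*1 - 4 = 6, d_9 = (86 - 6^2)/10 = 50/10 = 5, a_9 = floor((9 + 6)/5) = 3.
  m_10 = 5*3 - 6 = 9, d_10 = (86 - 9^2)/5 = 5/5 = 1, a_10 = floor((9 + 9)/1) = 18.
  m_11 = 1*18 - 9 = 9, d_11 = (86 - 9^2)/1 = 5/1 = 5: (m_11, d_11) = (m_1, d_1) = (9, 5), so from here the quotients repeat a_1, ..., a_10; the period length is 10.
So sqrt(86) = [9; (3, 1, 1, 1, 8, 1, 1, 1, 3, 18)] with period length k = 10.
k is even, so the fundamental solution of x^2 - 86y^2 = 1 is (p_{k-1}, q_{k-1}) = (p_9, q_9); compute convergents through index 9.
Convergents (p_i = a_i*p_{i-1} + p_{i-2}, q_i = a_i*q_{i-1} + q_{i-2} with p_{-2}=0, p_{-1}=1, q_{-2}=1, q_{-1}=0):
  i=0: a_0=9, p_0 = 9*1 + 0 = 9, q_0 = 9*0 + 1 = 1.
  i=1: a_1=3, p_1 = 3*9 + 1 = 28, q_1 = 3*1 + 0 = 3.
  i=2: a_2=1, p_2 = 1*28 + 9 = 37, q_2 = 1*3 + 1 = 4.
  i=3: a_3=1, p_3 = 1*37 + 28 = 65, q_3 = 1*4 + 3 = 7.
  i=4: a_4=1, p_4 = 1*65 + 37 = 102, q_4 = 1*7 + 4 = 11.
  i=5: a_5=8, p_5 = 8*102 + 65 = 881, q_5 = 8*11 + 7 = 95.
  i=6: a_6=1, p_6 = 1*881 + 102 = 983, q_6 = 1*95 + 11 = 106.
  i=7: a_7=1, p_7 = 1*983 + 881 = 1864, q_7 = 1*106 + 95 = 201.
  i=8: a_8=1, p_8 = 1*1864 + 983 = 2847, q_8 = 1*201 + 106 = 307.
  i=9: a_9=3, p_9 = 3*2847 + 1864 = 10405, q_9 = 3*307 + 201 = 1122.
Check: 10405^2 - 86*1122^2 = 108264025 - 108264024 = 1, so (x, y) = (10405, 1122) solves the equation, and by the theorem it is the least positive solution.

(x, y) = (10405, 1122)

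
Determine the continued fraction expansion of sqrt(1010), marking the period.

[31; (1, 3, 1, 1, 3, 1, 62)]

Write x_i = (sqrt(1010) + m_i)/d_i with (m_0, d_0) = (0, 1). a_0 = floor(sqrt(1010)) = 31, since 31^2 = 961 <= 1010 < 1024 = 32^2.
Iterate m_{i+1} = d_i*a_i - m_i, d_{i+1} = (1010 - m_{i+1}^2)/d_i, a_{i+1} = floor((a_0 + m_{i+1})/d_{i+1}):
  m_1 = 1*31 - 0 = 31, d_1 = (1010 - 31^2)/1 = 49/1 = 49, a_1 = floor((31 + 31)/49) = 1.
  m_2 = 49*1 - 31 = 18, d_2 = (1010 - 18^2)/49 = 686/49 = 14, a_2 = floor((31 + 18)/14) = 3.
  m_3 = 14*3 - 18 = 24, d_3 = (1010 - 24^2)/14 = 434/14 = 31, a_3 = floor((31 + 24)/31) = 1.
  m_4 = 31*1 - 24 = 7, d_4 = (1010 - 7^2)/31 = 961/31 = 31, a_4 = floor((31 + 7)/31) = 1.
  m_5 = 31*1 - 7 = 24, d_5 = (1010 - 24^2)/31 = 434/31 = 14, a_5 = floor((31 + 24)/14) = 3.
  m_6 = 14*3 - 24 = 18, d_6 = (1010 - 18^2)/14 = 686/14 = 49, a_6 = floor((31 + 18)/49) = 1.
  m_7 = 49*1 - 18 = 31, d_7 = (1010 - 31^2)/49 = 49/49 = 1, a_7 = floor((31 + 31)/1) = 62.
  m_8 = 1*62 - 31 = 31, d_8 = (1010 - 31^2)/1 = 49/1 = 49: (m_8, d_8) = (m_1, d_1) = (31, 49), so from here the quotients repeat a_1, ..., a_7; the period length is 7.
Hence the expansion of sqrt(1010) is a_0 = 31 followed by the repeating block 1, 3, 1, 1, 3, 1, 62 (period 7).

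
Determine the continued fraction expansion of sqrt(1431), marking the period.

[37; (1, 4, 1, 4, 1, 74)]

Write x_i = (sqrt(1431) + m_i)/d_i with (m_0, d_0) = (0, 1). a_0 = floor(sqrt(1431)) = 37, since 37^2 = 1369 <= 1431 < 1444 = 38^2.
Iterate m_{i+1} = d_i*a_i - m_i, d_{i+1} = (1431 - m_{i+1}^2)/d_i, a_{i+1} = floor((a_0 + m_{i+1})/d_{i+1}):
  m_1 = 1*37 - 0 = 37, d_1 = (1431 - 37^2)/1 = 62/1 = 62, a_1 = floor((37 + 37)/62) = 1.
  m_2 = 62*1 - 37 = 25, d_2 = (1431 - 25^2)/62 = 806/62 = 13, a_2 = floor((37 + 25)/13) = 4.
  m_3 = 13*4 - 25 = 27, d_3 = (1431 - 27^2)/13 = 702/13 = 54, a_3 = floor((37 + 27)/54) = 1.
  m_4 = 54*1 - 27 = 27, d_4 = (1431 - 27^2)/54 = 702/54 = 13, a_4 = floor((37 + 27)/13) = 4.
  m_5 = 13*4 - 27 = 25, d_5 = (1431 - 25^2)/13 = 806/13 = 62, a_5 = floor((37 + 25)/62) = 1.
  m_6 = 62*1 - 25 = 37, d_6 = (1431 - 37^2)/62 = 62/62 = 1, a_6 = floor((37 + 37)/1) = 74.
  m_7 = 1*74 - 37 = 37, d_7 = (1431 - 37^2)/1 = 62/1 = 62: (m_7, d_7) = (m_1, d_1) = (37, 62), so from here the quotients repeat a_1, ..., a_6; the period length is 6.
Hence the expansion of sqrt(1431) is a_0 = 37 followed by the repeating block 1, 4, 1, 4, 1, 74 (period 6).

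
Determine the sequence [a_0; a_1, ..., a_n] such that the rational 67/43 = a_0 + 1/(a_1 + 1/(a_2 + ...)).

[1; 1, 1, 3, 1, 4]

Run the Euclidean algorithm on 67 and 43; the successive quotients are the partial quotients a_0, a_1, ... (each step inverts the fractional part left over by the previous one):
  67 = 1*43 + 24, so a_0 = 1.
  43 = 1*24 + 19, so a_1 = 1.
  24 = 1*19 + 5, so a_2 = 1.
  19 = 3*5 + 4, so a_3 = 3.
  5 = 1*4 + 1, so a_4 = 1.
  4 = 4*1 + 0, so a_5 = 4.
The remainder reaches 0 after 6 divisions, so the expansion has 6 partial quotients, read off in order.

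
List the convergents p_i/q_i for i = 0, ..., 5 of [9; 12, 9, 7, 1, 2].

Using the convergent recurrence p_i = a_i*p_{i-1} + p_{i-2}, q_i = a_i*q_{i-1} + q_{i-2} with p_{-2}=0, p_{-1}=1, q_{-2}=1, q_{-1}=0:
  i=0: a_0=9, p_0 = 9*1 + 0 = 9, q_0 = 9*0 + 1 = 1.
  i=1: a_1=12, p_1 = 12*9 + 1 = 109, q_1 = 12*1 + 0 = 12.
  i=2: a_2=9, p_2 = 9*109 + 9 = 990, q_2 = 9*12 + 1 = 109.
  i=3: a_3=7, p_3 = 7*990 + 109 = 7039, q_3 = 7*109 + 12 = 775.
  i=4: a_4=1, p_4 = 1*7039 + 990 = 8029, q_4 = 1*775 + 109 = 884.
  i=5: a_5=2, p_5 = 2*8029 + 7039 = 23097, q_5 = 2*884 + 775 = 2543.

9/1, 109/12, 990/109, 7039/775, 8029/884, 23097/2543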